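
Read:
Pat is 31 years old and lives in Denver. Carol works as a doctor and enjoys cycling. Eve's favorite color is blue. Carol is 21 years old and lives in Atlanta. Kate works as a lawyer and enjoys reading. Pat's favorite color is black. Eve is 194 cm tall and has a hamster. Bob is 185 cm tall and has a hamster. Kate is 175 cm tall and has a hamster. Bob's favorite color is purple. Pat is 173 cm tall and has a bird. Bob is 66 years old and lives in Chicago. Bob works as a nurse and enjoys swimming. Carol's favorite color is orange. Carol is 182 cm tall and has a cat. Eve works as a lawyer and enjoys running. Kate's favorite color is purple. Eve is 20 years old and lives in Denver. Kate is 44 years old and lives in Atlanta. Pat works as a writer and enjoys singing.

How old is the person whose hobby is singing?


Person with hobby=singing is Pat, age 31

31


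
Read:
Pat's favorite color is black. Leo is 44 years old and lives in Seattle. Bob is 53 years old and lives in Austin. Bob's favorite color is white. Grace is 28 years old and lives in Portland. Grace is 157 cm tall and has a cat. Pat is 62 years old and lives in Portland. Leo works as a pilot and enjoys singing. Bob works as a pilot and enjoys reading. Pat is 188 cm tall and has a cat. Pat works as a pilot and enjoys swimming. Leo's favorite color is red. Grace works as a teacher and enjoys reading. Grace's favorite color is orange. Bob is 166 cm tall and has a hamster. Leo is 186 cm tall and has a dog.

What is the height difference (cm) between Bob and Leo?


|166 - 186| = 20

20


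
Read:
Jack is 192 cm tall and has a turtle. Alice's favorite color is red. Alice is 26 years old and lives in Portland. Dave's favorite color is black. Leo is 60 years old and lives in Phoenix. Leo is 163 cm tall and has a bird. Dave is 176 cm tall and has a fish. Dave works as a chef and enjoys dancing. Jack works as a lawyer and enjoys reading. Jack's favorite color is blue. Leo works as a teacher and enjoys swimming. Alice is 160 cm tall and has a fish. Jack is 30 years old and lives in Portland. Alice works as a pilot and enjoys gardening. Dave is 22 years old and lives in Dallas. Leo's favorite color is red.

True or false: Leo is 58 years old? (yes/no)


Leo is actually 60. no

no


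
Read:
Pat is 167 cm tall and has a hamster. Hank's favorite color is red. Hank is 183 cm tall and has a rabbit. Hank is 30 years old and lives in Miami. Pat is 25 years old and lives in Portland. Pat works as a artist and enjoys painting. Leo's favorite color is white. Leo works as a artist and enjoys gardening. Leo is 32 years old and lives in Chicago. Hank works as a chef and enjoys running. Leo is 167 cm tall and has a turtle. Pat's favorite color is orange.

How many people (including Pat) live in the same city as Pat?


Pat lives in Portland. Count = 1

1


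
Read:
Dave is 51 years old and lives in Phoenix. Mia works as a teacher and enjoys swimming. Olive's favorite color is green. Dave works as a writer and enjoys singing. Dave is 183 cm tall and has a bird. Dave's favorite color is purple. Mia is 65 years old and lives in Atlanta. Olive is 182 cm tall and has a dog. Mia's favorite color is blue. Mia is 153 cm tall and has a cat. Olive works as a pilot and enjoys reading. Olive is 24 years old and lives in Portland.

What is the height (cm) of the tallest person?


Tallest: Dave at 183 cm

183


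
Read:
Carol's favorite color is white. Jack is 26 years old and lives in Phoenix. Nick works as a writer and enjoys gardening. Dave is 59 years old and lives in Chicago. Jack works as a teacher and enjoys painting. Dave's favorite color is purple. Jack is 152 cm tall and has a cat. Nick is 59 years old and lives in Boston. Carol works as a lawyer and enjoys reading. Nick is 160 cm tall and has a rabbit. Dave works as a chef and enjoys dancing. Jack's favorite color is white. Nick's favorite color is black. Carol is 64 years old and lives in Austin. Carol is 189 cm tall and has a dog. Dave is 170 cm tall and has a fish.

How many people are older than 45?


Filter: 3

3


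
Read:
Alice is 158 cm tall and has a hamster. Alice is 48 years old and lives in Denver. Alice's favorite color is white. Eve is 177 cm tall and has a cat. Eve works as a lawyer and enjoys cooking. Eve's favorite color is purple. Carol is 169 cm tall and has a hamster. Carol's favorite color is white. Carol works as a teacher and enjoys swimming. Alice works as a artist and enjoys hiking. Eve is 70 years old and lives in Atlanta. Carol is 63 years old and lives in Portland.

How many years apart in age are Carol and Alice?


63 vs 48, diff = 15

15


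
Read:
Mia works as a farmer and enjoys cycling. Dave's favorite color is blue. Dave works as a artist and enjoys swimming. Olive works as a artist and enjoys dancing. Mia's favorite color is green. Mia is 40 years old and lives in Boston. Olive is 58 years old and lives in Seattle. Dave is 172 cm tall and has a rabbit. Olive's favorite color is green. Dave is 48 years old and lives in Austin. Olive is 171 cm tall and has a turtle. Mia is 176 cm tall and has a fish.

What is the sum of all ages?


58+40+48 = 146

146


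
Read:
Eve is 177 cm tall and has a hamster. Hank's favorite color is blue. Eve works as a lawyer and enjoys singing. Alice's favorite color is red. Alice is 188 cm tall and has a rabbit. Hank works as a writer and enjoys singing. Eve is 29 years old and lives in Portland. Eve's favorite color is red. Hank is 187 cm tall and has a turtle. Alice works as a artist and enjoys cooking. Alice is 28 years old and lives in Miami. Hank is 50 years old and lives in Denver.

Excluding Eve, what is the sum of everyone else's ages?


Sum (excluding Eve): 78

78


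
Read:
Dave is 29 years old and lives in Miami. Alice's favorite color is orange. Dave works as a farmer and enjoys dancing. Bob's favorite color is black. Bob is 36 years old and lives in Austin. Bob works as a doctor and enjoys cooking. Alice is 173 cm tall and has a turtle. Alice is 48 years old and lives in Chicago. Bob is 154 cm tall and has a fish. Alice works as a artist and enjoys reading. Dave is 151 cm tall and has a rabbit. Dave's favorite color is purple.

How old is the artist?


The artist is Alice, age 48

48


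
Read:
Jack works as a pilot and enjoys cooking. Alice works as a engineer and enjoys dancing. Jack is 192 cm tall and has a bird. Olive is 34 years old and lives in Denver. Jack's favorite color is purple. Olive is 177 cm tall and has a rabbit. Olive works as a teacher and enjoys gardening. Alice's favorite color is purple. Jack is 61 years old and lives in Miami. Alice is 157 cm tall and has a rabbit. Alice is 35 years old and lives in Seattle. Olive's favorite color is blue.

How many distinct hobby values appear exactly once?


Unique hobby values: 3

3


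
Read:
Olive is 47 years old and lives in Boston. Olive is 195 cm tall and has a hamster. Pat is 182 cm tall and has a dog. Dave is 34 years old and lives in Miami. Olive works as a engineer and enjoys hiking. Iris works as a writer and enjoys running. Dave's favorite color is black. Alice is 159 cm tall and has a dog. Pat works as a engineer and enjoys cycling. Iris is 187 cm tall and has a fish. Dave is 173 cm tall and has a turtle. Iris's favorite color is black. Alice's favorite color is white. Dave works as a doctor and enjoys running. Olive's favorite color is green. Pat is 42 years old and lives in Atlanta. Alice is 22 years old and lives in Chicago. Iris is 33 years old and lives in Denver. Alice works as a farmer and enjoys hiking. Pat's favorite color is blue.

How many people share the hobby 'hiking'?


Count: 2

2


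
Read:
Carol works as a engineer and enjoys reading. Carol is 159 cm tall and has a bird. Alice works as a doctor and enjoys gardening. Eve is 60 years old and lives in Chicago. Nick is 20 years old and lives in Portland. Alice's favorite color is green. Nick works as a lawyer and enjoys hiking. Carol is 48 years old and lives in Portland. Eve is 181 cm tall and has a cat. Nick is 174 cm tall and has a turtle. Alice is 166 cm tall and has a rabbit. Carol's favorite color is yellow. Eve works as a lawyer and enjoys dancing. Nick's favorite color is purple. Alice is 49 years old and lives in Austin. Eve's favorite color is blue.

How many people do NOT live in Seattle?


Not in Seattle: 4

4


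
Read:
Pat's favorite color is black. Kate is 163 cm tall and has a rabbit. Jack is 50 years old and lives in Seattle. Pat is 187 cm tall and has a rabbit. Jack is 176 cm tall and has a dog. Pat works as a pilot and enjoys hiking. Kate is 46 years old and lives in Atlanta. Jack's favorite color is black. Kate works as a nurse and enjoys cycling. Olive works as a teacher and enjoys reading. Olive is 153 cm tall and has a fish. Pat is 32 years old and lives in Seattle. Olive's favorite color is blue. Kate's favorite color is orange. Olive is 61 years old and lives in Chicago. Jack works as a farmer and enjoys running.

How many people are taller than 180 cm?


Taller than 180: 1

1


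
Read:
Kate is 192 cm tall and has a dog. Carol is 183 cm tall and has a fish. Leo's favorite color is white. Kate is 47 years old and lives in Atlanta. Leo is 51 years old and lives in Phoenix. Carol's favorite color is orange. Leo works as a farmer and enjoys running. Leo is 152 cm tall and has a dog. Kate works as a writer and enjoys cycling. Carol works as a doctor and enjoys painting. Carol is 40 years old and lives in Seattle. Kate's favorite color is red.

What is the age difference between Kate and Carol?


|47 - 40| = 7

7


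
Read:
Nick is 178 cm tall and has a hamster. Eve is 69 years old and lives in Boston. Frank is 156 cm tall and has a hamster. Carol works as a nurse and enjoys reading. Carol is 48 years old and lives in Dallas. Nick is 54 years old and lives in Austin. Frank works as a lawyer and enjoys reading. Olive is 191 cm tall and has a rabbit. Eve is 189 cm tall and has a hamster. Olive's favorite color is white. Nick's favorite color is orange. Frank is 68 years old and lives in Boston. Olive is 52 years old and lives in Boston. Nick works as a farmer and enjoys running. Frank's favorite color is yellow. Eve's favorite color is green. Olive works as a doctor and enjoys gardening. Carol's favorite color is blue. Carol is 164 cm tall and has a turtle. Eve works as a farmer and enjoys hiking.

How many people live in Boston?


Count in Boston: 3

3


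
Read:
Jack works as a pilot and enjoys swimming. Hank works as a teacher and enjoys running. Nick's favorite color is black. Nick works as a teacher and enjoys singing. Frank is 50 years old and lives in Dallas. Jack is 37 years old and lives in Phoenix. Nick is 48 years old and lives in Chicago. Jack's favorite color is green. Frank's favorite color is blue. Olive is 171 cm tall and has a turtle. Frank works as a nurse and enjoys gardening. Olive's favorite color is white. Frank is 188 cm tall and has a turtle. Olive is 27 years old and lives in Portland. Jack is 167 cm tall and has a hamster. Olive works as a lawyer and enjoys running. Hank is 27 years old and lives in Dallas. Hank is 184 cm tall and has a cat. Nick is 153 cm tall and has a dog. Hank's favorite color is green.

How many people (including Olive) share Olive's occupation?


Olive is a lawyer. Count = 1

1


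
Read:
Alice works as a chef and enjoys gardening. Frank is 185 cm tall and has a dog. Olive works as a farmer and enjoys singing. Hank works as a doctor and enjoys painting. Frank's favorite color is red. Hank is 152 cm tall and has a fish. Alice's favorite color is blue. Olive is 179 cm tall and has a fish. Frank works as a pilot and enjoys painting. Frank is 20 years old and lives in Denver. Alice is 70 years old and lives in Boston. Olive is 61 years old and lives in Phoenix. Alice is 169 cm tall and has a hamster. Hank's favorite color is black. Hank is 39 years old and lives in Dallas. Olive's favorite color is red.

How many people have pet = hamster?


Count: 1

1


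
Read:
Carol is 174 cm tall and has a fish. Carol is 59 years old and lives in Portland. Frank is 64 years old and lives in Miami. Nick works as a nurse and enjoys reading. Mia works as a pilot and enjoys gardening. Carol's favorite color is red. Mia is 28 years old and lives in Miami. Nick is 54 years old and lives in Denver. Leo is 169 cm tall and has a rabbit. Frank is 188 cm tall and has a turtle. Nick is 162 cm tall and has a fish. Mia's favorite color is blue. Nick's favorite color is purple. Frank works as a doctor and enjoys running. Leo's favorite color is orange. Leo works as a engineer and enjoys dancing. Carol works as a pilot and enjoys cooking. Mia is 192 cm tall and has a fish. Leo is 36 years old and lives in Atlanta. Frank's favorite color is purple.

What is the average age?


Sum=241, n=5, avg=48.2

48.2


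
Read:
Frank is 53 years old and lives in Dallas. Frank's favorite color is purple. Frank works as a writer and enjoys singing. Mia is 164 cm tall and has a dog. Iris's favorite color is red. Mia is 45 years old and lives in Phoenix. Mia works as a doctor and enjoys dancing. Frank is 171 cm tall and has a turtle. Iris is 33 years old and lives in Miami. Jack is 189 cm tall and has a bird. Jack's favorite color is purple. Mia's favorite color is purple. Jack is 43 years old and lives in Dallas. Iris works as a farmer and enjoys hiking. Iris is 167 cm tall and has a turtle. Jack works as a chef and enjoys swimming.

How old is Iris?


Iris is 33 years old

33


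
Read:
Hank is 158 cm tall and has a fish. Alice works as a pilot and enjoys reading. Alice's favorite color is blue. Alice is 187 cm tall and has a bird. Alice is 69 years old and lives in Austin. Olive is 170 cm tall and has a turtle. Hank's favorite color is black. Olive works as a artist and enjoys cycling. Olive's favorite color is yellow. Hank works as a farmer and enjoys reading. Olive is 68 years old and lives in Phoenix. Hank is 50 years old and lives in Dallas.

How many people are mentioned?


People: Alice, Olive, Hank. Count = 3

3


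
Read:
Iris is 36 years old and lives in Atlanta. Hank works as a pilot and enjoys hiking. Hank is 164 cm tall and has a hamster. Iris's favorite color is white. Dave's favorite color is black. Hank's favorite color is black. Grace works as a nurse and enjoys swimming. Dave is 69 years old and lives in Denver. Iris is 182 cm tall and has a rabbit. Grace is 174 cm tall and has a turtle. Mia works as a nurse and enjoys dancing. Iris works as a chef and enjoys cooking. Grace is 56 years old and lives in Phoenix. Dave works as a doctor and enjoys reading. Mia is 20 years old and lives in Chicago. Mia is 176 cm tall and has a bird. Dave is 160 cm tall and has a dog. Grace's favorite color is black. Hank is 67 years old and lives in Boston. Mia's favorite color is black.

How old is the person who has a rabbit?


Person with rabbit is Iris, age 36

36


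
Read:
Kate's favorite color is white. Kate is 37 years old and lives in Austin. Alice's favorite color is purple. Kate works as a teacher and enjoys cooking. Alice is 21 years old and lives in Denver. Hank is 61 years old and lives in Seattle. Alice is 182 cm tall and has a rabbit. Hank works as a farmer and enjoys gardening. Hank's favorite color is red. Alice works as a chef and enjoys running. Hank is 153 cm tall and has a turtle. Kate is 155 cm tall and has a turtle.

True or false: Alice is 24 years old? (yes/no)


Alice is actually 21. no

no


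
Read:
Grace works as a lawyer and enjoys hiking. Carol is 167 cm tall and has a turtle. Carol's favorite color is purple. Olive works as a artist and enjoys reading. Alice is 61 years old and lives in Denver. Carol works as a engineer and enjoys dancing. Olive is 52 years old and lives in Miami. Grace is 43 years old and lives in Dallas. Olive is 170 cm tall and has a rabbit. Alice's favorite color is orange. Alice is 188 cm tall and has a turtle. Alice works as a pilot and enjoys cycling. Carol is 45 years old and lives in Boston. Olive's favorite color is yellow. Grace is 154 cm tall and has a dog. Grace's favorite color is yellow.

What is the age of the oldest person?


Oldest: Alice at 61

61


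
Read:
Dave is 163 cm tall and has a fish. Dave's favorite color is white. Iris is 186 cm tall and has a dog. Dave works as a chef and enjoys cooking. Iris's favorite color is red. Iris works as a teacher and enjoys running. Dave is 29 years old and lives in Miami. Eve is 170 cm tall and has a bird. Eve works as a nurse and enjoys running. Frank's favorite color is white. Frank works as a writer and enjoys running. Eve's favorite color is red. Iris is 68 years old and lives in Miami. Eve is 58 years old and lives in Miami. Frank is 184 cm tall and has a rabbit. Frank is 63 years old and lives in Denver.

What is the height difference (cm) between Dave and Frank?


|163 - 184| = 21

21


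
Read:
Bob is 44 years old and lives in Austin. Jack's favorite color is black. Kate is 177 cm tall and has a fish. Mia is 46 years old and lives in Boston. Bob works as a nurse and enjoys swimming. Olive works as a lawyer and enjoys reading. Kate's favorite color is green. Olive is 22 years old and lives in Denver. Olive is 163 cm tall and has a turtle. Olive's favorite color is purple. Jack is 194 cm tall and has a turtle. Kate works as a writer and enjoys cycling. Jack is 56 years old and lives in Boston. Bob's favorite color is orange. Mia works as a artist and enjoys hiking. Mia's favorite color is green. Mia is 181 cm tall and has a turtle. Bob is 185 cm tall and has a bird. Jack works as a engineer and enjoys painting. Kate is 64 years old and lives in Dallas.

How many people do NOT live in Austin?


Not in Austin: 4

4


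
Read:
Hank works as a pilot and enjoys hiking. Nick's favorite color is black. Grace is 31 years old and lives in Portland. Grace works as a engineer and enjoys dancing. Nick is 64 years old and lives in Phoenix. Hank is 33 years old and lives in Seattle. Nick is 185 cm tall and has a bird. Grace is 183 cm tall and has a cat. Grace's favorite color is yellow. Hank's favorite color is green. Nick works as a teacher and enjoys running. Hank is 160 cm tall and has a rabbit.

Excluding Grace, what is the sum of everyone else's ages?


Sum (excluding Grace): 97

97


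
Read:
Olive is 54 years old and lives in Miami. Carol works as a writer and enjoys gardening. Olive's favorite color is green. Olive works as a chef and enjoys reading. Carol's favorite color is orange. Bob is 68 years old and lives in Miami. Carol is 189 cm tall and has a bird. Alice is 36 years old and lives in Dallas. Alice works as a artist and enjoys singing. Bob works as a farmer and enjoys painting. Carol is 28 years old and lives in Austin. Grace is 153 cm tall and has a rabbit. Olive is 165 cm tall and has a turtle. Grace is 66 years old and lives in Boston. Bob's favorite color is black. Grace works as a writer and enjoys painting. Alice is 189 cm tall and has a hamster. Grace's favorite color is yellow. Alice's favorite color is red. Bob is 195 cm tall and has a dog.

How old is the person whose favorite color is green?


Person with favorite color=green is Olive, age 54

54


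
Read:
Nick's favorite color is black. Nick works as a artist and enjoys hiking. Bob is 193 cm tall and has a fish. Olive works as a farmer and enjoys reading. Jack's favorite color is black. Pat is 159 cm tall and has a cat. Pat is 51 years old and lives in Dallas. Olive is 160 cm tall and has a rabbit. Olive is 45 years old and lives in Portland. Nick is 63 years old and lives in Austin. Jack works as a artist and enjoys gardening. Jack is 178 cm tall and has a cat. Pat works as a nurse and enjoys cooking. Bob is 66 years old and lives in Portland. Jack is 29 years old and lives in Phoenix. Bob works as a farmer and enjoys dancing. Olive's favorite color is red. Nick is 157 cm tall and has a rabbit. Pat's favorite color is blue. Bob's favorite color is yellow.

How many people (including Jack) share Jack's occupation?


Jack is a artist. Count = 2

2


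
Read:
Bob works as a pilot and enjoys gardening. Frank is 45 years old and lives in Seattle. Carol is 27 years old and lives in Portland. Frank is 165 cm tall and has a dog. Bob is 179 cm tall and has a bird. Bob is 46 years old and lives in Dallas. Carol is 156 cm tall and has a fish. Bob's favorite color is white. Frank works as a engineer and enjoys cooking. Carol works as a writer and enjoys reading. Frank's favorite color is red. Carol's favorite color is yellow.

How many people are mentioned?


People: Frank, Bob, Carol. Count = 3

3


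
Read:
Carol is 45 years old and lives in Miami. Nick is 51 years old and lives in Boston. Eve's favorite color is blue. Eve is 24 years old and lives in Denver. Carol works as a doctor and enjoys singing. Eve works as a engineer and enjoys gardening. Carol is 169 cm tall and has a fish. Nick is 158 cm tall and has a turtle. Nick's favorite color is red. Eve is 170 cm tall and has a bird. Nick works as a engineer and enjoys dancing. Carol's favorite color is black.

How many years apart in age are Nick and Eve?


51 vs 24, diff = 27

27


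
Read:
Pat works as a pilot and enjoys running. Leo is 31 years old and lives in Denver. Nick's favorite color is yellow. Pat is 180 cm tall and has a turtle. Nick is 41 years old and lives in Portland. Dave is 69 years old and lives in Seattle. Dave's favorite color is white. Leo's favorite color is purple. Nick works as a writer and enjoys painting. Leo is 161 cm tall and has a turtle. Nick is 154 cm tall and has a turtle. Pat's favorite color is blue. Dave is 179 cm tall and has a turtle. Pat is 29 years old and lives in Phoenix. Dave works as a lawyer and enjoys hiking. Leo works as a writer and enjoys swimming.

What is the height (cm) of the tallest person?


Tallest: Pat at 180 cm

180


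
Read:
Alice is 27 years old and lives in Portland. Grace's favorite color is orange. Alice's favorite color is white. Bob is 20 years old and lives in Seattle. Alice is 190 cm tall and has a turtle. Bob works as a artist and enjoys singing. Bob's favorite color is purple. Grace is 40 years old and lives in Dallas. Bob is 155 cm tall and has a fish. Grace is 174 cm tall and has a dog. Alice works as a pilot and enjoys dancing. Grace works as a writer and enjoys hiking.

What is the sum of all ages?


40+27+20 = 87

87


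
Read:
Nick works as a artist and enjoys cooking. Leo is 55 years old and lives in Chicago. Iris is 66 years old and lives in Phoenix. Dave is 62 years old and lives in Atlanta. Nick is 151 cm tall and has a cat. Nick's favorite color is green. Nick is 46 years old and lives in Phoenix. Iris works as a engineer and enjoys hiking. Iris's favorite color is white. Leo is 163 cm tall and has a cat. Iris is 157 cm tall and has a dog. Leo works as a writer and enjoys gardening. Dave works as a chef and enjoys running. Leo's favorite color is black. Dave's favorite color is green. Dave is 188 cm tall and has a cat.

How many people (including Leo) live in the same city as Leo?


Leo lives in Chicago. Count = 1

1


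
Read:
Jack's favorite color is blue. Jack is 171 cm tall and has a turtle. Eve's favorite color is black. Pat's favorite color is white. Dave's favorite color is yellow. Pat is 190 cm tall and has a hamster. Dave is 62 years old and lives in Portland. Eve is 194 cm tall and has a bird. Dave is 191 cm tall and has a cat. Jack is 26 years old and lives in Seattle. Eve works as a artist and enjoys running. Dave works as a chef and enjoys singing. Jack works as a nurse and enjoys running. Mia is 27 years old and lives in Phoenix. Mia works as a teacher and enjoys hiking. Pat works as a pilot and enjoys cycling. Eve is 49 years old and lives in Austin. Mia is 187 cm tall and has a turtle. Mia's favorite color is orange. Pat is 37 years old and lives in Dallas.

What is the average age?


Sum=201, n=5, avg=40.2

40.2


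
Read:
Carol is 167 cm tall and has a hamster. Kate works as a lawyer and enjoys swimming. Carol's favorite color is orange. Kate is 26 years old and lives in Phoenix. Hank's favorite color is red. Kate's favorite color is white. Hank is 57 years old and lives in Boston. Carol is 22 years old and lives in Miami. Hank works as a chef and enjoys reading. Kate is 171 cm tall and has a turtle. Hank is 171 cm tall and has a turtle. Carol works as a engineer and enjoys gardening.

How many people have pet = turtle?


Count: 2

2


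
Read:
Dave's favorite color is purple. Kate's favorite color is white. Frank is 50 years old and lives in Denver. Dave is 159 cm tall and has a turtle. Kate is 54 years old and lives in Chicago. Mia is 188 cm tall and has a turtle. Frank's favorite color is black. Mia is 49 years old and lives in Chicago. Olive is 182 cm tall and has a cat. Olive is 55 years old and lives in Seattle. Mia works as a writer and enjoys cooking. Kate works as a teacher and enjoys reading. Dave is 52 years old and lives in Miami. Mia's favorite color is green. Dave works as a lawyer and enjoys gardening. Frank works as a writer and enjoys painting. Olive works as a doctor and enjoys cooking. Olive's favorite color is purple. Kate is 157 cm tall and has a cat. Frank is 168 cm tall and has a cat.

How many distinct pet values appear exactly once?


Unique pet values: 0

0


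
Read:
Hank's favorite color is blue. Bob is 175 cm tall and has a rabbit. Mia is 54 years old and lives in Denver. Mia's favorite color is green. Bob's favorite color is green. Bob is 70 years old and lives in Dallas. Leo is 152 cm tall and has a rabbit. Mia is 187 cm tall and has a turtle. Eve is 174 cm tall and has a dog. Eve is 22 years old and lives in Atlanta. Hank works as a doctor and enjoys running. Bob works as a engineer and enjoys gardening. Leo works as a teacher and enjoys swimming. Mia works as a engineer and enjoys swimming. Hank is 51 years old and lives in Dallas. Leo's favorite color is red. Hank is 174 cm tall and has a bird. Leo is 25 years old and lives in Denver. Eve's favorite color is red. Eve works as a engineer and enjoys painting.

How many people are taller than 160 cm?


Taller than 160: 4

4


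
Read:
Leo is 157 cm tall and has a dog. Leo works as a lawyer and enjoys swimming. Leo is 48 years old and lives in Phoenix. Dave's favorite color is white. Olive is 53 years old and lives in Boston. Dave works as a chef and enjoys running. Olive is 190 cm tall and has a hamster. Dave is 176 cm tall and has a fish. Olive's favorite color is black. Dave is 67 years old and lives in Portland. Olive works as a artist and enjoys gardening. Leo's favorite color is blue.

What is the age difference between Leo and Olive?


|48 - 53| = 5

5


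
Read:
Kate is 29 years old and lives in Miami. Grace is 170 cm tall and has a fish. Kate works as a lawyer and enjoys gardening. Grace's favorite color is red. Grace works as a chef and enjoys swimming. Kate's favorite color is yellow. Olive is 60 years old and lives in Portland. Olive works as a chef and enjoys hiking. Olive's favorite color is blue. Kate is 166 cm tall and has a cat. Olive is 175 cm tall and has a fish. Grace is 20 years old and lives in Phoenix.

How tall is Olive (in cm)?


Olive is 175 cm tall

175


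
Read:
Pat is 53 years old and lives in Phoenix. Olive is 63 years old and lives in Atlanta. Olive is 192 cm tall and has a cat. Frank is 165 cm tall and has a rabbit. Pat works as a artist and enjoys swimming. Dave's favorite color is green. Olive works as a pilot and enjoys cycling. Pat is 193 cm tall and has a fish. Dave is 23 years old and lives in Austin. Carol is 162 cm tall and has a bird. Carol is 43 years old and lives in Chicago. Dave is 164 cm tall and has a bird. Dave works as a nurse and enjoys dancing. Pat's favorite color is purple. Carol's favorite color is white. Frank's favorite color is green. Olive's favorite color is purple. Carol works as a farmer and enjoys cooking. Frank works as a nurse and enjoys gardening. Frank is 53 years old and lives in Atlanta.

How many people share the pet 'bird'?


Count: 2

2


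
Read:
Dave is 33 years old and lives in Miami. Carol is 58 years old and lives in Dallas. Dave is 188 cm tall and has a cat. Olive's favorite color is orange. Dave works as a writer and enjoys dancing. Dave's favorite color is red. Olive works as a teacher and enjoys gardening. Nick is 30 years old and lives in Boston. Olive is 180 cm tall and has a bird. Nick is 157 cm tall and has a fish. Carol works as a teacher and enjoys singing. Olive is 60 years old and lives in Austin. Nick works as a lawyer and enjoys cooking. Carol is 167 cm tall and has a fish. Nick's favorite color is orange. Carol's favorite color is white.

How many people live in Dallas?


Count in Dallas: 1

1


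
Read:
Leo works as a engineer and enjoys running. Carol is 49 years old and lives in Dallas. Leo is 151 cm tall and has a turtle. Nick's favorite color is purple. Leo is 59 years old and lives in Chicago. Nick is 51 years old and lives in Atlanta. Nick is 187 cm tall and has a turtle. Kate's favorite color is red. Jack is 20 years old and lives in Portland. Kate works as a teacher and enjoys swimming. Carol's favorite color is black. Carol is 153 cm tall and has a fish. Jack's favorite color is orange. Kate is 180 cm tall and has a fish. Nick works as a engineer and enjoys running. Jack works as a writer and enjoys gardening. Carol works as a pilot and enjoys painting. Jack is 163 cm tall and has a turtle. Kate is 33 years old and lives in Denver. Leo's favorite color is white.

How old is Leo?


Leo is 59 years old

59


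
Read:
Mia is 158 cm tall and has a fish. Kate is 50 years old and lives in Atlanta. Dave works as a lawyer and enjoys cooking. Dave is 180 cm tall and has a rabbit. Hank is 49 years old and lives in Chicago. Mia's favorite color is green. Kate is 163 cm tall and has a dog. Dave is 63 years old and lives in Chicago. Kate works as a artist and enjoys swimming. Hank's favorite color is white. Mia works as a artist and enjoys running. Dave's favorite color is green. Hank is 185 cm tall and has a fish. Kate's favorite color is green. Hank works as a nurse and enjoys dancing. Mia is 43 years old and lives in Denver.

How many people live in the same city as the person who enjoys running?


Person with hobby running is Mia, city Denver. Count = 1

1


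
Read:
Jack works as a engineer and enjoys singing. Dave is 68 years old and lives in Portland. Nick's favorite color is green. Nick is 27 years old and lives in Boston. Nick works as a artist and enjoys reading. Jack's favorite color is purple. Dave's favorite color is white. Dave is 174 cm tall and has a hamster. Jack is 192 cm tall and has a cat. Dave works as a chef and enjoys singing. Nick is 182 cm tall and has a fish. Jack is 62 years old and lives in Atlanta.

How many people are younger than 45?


Filter: 1

1


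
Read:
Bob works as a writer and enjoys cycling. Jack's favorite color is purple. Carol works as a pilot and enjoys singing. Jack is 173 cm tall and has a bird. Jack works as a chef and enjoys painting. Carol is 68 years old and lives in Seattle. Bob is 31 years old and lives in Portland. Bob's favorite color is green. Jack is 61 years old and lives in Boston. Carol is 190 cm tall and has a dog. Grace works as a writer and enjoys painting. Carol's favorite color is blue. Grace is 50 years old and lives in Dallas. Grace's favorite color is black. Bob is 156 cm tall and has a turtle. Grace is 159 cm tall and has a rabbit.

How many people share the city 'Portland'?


Count: 1

1


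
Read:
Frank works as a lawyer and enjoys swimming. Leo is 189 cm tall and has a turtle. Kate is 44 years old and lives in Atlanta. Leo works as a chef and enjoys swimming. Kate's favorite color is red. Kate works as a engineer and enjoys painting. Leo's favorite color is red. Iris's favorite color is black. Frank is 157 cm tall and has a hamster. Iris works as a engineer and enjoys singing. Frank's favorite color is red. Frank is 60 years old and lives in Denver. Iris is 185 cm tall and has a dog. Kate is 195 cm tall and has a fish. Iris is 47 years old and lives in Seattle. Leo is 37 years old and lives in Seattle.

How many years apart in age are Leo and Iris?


37 vs 47, diff = 10

10


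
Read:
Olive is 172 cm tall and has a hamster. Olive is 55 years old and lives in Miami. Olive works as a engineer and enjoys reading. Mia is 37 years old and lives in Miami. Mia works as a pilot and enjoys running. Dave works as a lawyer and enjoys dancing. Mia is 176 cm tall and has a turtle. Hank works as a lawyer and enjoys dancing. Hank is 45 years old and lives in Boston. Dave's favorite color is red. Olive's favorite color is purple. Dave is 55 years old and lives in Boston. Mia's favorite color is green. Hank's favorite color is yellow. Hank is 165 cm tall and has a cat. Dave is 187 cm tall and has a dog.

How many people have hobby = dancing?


Count: 2

2


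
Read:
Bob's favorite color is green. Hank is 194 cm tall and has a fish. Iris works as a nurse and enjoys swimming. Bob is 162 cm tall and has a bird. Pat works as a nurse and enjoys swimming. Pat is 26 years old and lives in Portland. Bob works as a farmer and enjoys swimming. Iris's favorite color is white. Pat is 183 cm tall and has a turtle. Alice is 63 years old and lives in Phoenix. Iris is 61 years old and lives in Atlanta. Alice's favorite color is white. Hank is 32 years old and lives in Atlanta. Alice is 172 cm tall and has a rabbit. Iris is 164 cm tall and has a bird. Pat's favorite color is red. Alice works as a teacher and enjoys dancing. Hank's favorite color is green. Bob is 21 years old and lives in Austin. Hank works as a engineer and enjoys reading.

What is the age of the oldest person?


Oldest: Alice at 63

63


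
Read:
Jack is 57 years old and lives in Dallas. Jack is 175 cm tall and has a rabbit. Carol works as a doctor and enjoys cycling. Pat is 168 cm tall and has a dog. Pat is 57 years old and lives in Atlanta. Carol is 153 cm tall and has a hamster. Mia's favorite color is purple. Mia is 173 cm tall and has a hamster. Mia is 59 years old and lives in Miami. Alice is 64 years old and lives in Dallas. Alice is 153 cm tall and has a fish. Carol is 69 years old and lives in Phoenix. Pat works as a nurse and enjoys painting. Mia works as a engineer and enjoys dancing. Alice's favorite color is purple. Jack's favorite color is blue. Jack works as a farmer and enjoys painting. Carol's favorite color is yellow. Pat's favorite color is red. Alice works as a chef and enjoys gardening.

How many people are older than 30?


Filter: 5

5


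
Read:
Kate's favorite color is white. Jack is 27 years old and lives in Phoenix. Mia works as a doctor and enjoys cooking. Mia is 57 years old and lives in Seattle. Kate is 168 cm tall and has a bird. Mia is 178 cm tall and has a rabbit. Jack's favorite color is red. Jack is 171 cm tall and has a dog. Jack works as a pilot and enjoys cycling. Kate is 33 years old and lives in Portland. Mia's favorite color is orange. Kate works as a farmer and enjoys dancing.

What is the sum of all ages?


33+57+27 = 117

117


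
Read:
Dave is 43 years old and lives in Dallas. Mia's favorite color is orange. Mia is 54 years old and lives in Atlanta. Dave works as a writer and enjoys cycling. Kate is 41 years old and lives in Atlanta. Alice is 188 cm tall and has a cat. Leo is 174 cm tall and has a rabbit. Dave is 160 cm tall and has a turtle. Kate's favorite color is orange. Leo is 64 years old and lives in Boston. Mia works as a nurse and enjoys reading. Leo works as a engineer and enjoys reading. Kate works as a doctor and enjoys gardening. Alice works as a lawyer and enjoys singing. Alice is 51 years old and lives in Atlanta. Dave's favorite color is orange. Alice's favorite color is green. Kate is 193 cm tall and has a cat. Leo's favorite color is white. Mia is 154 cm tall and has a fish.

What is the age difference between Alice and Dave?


|51 - 43| = 8

8


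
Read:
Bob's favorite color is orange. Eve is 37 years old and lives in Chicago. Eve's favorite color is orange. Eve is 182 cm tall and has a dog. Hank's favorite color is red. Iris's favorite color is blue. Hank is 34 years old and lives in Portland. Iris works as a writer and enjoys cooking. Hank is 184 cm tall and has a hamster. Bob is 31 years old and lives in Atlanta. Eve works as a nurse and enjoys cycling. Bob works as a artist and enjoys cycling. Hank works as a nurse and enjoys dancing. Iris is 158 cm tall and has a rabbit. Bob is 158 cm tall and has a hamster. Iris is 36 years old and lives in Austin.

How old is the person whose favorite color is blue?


Person with favorite color=blue is Iris, age 36

36


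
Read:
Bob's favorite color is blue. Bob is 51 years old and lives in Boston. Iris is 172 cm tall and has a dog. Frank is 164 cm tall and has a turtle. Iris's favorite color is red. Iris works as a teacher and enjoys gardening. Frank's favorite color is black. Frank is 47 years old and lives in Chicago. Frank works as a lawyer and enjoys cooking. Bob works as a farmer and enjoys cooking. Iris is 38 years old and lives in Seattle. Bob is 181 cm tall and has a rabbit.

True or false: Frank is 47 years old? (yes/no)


Frank is actually 47. yes

yes


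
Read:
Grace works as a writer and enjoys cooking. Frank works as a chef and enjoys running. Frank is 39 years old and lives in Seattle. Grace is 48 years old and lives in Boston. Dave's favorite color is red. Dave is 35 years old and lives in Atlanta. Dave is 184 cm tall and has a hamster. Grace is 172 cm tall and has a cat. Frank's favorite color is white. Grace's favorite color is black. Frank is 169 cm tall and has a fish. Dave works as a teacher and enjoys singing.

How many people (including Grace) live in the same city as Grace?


Grace lives in Boston. Count = 1

1


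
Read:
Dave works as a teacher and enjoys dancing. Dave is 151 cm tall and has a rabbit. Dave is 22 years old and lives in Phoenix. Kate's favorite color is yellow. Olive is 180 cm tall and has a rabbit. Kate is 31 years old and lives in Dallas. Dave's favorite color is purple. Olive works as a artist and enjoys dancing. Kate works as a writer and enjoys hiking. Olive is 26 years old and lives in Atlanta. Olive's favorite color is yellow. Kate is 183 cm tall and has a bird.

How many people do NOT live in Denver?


Not in Denver: 3

3


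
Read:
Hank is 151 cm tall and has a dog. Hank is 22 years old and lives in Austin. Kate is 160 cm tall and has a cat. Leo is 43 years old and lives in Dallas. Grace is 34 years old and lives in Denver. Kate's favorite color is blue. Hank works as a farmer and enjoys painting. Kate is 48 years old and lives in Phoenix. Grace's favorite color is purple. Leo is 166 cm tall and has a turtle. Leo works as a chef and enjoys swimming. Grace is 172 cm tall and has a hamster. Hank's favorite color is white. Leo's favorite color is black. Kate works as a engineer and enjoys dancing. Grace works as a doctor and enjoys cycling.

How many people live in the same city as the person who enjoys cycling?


Person with hobby cycling is Grace, city Denver. Count = 1

1


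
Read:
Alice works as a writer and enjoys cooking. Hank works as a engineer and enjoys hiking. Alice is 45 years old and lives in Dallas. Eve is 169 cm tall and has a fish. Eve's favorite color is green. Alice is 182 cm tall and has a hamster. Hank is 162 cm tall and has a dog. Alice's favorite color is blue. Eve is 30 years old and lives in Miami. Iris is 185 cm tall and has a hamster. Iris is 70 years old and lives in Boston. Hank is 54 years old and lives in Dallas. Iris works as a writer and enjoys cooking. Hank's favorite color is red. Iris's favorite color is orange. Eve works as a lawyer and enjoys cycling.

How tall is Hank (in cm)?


Hank is 162 cm tall

162


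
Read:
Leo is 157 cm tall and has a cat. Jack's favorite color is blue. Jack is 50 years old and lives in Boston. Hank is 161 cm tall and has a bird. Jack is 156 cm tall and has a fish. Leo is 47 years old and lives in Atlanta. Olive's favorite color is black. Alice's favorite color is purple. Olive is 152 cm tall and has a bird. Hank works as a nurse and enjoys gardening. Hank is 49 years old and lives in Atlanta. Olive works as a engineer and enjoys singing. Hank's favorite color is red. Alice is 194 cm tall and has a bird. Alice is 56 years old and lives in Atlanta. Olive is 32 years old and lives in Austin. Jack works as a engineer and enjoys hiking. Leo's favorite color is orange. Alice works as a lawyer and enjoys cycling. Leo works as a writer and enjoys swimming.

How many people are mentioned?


People: Jack, Olive, Hank, Alice, Leo. Count = 5

5
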